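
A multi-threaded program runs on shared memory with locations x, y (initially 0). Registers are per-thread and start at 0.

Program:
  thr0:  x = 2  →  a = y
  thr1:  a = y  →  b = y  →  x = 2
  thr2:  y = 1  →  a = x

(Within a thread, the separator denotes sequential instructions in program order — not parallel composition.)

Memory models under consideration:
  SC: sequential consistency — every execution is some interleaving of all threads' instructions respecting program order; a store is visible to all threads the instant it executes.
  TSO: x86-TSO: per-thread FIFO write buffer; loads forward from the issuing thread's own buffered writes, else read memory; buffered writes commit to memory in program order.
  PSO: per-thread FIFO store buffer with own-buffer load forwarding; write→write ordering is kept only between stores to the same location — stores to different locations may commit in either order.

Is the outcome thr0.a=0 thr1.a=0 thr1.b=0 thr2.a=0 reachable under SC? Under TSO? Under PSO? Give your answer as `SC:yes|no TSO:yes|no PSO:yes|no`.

outcome vector order: (thr0.a,thr1.a,thr1.b,thr2.a)
[SC] allowed = {0/0/0/2, 0/0/1/2, 0/1/1/2, 1/0/0/0, 1/0/0/2, 1/0/1/0, 1/0/1/2, 1/1/1/0, 1/1/1/2}
[TSO] allowed = {0/0/0/0, 0/0/0/2, 0/0/1/0, 0/0/1/2, 0/1/1/0, 0/1/1/2, 1/0/0/0, 1/0/0/2, 1/0/1/0, 1/0/1/2, 1/1/1/0, 1/1/1/2}
[PSO] allowed = {0/0/0/0, 0/0/0/2, 0/0/1/0, 0/0/1/2, 0/1/1/0, 0/1/1/2, 1/0/0/0, 1/0/0/2, 1/0/1/0, 1/0/1/2, 1/1/1/0, 1/1/1/2}
target 0/0/0/0 ∈ {TSO,PSO}

SC:no TSO:yes PSO:yes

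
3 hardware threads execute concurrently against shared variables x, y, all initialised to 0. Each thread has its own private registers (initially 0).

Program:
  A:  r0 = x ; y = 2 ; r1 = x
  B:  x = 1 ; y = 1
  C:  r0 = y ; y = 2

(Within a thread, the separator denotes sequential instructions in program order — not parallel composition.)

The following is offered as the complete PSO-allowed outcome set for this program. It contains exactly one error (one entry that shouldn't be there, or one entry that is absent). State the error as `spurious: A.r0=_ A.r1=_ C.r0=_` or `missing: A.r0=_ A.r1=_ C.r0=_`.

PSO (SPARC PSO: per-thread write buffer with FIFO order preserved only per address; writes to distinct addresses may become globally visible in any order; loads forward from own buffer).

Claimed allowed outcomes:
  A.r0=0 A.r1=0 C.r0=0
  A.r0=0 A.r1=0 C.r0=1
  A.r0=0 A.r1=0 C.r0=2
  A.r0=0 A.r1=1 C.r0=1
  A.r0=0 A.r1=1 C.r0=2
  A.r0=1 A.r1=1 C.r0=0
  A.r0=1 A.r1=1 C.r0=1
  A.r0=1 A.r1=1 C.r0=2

missing: A.r0=0 A.r1=1 C.r0=0

outcome vector order: (A.r0,A.r1,C.r0)
PSO (9): <0 0 0>, <0 0 1>, <0 0 2>, <0 1 0>, <0 1 1>, <0 1 2>, <1 1 0>, <1 1 1>, <1 1 2>
PSO∖claimed = {<0 1 0>}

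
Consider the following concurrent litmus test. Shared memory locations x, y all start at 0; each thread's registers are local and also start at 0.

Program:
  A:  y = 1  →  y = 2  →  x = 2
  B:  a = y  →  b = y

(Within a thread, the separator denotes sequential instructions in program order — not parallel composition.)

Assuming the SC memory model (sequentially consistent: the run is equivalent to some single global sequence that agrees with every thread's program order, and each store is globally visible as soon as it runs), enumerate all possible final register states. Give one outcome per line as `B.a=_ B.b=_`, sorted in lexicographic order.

outcome vector order: (B.a,B.b)
|SC outcomes| = 6

B.a=0 B.b=0
B.a=0 B.b=1
B.a=0 B.b=2
B.a=1 B.b=1
B.a=1 B.b=2
B.a=2 B.b=2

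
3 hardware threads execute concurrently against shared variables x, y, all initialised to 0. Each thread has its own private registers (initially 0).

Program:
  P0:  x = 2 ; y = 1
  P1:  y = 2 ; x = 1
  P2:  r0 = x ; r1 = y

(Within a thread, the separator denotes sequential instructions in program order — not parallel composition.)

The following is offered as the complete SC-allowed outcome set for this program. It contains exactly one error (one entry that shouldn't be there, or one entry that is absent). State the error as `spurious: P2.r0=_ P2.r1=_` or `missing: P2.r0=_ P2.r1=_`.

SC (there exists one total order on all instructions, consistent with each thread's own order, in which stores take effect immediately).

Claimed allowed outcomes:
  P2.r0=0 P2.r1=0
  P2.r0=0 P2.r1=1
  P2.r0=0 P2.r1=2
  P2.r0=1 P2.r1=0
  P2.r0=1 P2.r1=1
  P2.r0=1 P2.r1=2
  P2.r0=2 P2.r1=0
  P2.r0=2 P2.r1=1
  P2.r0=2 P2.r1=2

outcome vector order: (P2.r0,P2.r1)
[SC] allowed = {00; 01; 02; 11; 12; 20; 21; 22}
claimed∖SC = {10}

spurious: P2.r0=1 P2.r1=0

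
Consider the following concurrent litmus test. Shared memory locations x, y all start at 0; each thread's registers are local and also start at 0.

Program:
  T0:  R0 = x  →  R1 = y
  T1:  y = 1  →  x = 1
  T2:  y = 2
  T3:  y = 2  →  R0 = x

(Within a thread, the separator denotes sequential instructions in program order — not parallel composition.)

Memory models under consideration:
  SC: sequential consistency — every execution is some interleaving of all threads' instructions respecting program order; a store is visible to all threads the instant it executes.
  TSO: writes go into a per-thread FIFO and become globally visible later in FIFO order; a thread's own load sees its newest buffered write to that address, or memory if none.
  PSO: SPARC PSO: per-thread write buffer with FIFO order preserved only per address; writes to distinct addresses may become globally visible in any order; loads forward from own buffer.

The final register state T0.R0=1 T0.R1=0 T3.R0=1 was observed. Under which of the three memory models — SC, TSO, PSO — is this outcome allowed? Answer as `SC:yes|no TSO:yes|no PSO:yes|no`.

outcome vector order: (T0.R0,T0.R1,T3.R0)
under SC → <0 0 0> <0 0 1> <0 1 0> <0 1 1> <0 2 0> <0 2 1> <1 1 0> <1 1 1> <1 2 0> <1 2 1>
under TSO → <0 0 0> <0 0 1> <0 1 0> <0 1 1> <0 2 0> <0 2 1> <1 1 0> <1 1 1> <1 2 0> <1 2 1>
under PSO → <0 0 0> <0 0 1> <0 1 0> <0 1 1> <0 2 0> <0 2 1> <1 0 0> <1 0 1> <1 1 0> <1 1 1> <1 2 0> <1 2 1>
target <1 0 1> ∈ {PSO}

SC:no TSO:no PSO:yes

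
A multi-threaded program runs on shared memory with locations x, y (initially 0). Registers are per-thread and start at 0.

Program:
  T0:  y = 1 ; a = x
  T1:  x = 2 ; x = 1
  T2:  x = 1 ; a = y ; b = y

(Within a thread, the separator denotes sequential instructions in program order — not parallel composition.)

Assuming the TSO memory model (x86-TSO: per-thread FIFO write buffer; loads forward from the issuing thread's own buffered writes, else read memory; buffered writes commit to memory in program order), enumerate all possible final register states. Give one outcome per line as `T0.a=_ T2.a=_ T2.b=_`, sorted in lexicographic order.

outcome vector order: (T0.a,T2.a,T2.b)
|TSO outcomes| = 9

T0.a=0 T2.a=0 T2.b=0
T0.a=0 T2.a=0 T2.b=1
T0.a=0 T2.a=1 T2.b=1
T0.a=1 T2.a=0 T2.b=0
T0.a=1 T2.a=0 T2.b=1
T0.a=1 T2.a=1 T2.b=1
T0.a=2 T2.a=0 T2.b=0
T0.a=2 T2.a=0 T2.b=1
T0.a=2 T2.a=1 T2.b=1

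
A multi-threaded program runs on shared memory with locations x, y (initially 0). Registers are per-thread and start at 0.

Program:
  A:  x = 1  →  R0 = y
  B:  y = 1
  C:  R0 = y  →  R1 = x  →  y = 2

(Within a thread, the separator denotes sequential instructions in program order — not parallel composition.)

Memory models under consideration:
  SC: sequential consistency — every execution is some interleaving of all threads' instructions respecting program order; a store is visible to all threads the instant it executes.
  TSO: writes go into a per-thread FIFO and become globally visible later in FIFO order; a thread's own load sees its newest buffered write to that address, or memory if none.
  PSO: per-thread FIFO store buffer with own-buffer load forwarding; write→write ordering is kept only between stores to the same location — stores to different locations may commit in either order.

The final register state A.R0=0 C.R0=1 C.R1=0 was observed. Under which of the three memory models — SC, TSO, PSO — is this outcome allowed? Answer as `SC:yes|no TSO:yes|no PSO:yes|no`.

SC:no TSO:yes PSO:yes

outcome vector order: (A.R0,C.R0,C.R1)
[SC] allowed = {(0,0,0); (0,0,1); (0,1,1); (1,0,0); (1,0,1); (1,1,0); (1,1,1); (2,0,0); (2,0,1); (2,1,0); (2,1,1)}
[TSO] allowed = {(0,0,0); (0,0,1); (0,1,0); (0,1,1); (1,0,0); (1,0,1); (1,1,0); (1,1,1); (2,0,0); (2,0,1); (2,1,0); (2,1,1)}
[PSO] allowed = {(0,0,0); (0,0,1); (0,1,0); (0,1,1); (1,0,0); (1,0,1); (1,1,0); (1,1,1); (2,0,0); (2,0,1); (2,1,0); (2,1,1)}
target (0,1,0) ∈ {TSO,PSO}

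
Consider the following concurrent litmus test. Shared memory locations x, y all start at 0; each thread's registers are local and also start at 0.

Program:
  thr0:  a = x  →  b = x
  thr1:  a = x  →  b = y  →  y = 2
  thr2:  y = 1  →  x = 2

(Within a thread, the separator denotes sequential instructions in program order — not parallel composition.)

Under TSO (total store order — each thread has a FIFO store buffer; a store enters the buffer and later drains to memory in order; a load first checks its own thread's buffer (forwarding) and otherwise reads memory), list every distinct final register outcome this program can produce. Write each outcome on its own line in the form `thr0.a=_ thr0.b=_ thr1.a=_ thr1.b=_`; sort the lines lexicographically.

outcome vector order: (thr0.a,thr0.b,thr1.a,thr1.b)
|TSO outcomes| = 9

thr0.a=0 thr0.b=0 thr1.a=0 thr1.b=0
thr0.a=0 thr0.b=0 thr1.a=0 thr1.b=1
thr0.a=0 thr0.b=0 thr1.a=2 thr1.b=1
thr0.a=0 thr0.b=2 thr1.a=0 thr1.b=0
thr0.a=0 thr0.b=2 thr1.a=0 thr1.b=1
thr0.a=0 thr0.b=2 thr1.a=2 thr1.b=1
thr0.a=2 thr0.b=2 thr1.a=0 thr1.b=0
thr0.a=2 thr0.b=2 thr1.a=0 thr1.b=1
thr0.a=2 thr0.b=2 thr1.a=2 thr1.b=1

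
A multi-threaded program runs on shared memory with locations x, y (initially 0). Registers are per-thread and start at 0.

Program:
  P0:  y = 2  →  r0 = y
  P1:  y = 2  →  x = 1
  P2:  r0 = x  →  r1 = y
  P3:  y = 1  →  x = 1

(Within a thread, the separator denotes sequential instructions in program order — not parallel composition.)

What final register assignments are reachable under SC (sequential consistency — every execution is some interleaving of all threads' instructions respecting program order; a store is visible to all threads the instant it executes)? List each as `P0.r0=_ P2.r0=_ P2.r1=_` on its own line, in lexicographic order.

outcome vector order: (P0.r0,P2.r0,P2.r1)
|SC outcomes| = 10

P0.r0=1 P2.r0=0 P2.r1=0
P0.r0=1 P2.r0=0 P2.r1=1
P0.r0=1 P2.r0=0 P2.r1=2
P0.r0=1 P2.r0=1 P2.r1=1
P0.r0=1 P2.r0=1 P2.r1=2
P0.r0=2 P2.r0=0 P2.r1=0
P0.r0=2 P2.r0=0 P2.r1=1
P0.r0=2 P2.r0=0 P2.r1=2
P0.r0=2 P2.r0=1 P2.r1=1
P0.r0=2 P2.r0=1 P2.r1=2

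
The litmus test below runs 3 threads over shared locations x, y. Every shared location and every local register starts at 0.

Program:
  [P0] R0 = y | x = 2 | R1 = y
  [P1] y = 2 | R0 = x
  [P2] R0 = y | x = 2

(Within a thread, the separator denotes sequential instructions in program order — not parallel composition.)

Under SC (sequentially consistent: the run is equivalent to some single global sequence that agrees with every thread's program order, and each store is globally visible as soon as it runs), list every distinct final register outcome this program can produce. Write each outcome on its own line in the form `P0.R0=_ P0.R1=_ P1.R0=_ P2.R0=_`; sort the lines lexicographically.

outcome vector order: (P0.R0,P0.R1,P1.R0,P2.R0)
|SC outcomes| = 10

P0.R0=0 P0.R1=0 P1.R0=2 P2.R0=0
P0.R0=0 P0.R1=0 P1.R0=2 P2.R0=2
P0.R0=0 P0.R1=2 P1.R0=0 P2.R0=0
P0.R0=0 P0.R1=2 P1.R0=0 P2.R0=2
P0.R0=0 P0.R1=2 P1.R0=2 P2.R0=0
P0.R0=0 P0.R1=2 P1.R0=2 P2.R0=2
P0.R0=2 P0.R1=2 P1.R0=0 P2.R0=0
P0.R0=2 P0.R1=2 P1.R0=0 P2.R0=2
P0.R0=2 P0.R1=2 P1.R0=2 P2.R0=0
P0.R0=2 P0.R1=2 P1.R0=2 P2.R0=2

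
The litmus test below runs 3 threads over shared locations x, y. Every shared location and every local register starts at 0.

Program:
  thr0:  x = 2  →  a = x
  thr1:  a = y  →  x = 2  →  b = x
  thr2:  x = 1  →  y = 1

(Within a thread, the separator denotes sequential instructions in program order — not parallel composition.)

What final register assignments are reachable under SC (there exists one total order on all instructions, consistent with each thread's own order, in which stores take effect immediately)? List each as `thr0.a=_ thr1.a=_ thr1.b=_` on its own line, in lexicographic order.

outcome vector order: (thr0.a,thr1.a,thr1.b)
|SC outcomes| = 6

thr0.a=1 thr1.a=0 thr1.b=1
thr0.a=1 thr1.a=0 thr1.b=2
thr0.a=1 thr1.a=1 thr1.b=2
thr0.a=2 thr1.a=0 thr1.b=1
thr0.a=2 thr1.a=0 thr1.b=2
thr0.a=2 thr1.a=1 thr1.b=2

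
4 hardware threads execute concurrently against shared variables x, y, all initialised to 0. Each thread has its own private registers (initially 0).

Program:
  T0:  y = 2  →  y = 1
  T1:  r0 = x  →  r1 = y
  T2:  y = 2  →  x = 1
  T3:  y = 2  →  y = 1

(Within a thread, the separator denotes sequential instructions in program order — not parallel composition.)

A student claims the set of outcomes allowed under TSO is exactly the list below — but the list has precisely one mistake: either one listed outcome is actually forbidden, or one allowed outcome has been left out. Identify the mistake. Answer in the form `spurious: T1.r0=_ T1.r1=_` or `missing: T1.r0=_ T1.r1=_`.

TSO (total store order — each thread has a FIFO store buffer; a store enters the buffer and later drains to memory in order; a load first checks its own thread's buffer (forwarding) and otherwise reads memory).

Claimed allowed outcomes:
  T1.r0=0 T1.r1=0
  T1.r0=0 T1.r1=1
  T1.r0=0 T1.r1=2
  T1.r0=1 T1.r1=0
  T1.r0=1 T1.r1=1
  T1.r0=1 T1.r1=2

outcome vector order: (T1.r0,T1.r1)
TSO (5): (0,0) (0,1) (0,2) (1,1) (1,2)
claimed∖TSO = {(1,0)}

spurious: T1.r0=1 T1.r1=0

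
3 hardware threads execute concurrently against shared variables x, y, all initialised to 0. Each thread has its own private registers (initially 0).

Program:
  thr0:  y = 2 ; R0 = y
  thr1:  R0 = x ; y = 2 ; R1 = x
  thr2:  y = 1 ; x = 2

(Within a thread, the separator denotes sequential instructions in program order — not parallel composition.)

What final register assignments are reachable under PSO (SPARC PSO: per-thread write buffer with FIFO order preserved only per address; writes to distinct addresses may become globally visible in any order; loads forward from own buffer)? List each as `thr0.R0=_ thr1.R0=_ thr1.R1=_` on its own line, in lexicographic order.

outcome vector order: (thr0.R0,thr1.R0,thr1.R1)
|PSO outcomes| = 6

thr0.R0=1 thr1.R0=0 thr1.R1=0
thr0.R0=1 thr1.R0=0 thr1.R1=2
thr0.R0=1 thr1.R0=2 thr1.R1=2
thr0.R0=2 thr1.R0=0 thr1.R1=0
thr0.R0=2 thr1.R0=0 thr1.R1=2
thr0.R0=2 thr1.R0=2 thr1.R1=2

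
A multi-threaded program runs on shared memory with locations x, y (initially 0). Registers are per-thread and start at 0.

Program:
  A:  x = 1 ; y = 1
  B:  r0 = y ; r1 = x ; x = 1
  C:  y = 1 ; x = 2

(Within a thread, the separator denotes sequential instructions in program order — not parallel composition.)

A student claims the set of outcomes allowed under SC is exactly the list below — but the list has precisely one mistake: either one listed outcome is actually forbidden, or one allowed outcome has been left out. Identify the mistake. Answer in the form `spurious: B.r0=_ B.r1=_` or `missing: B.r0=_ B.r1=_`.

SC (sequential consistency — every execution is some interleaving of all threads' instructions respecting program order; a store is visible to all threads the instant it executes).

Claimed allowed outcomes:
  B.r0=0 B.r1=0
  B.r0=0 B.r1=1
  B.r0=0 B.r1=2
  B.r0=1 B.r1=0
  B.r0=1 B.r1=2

outcome vector order: (B.r0,B.r1)
under SC → (0,0); (0,1); (0,2); (1,0); (1,1); (1,2)
SC∖claimed = {(1,1)}

missing: B.r0=1 B.r1=1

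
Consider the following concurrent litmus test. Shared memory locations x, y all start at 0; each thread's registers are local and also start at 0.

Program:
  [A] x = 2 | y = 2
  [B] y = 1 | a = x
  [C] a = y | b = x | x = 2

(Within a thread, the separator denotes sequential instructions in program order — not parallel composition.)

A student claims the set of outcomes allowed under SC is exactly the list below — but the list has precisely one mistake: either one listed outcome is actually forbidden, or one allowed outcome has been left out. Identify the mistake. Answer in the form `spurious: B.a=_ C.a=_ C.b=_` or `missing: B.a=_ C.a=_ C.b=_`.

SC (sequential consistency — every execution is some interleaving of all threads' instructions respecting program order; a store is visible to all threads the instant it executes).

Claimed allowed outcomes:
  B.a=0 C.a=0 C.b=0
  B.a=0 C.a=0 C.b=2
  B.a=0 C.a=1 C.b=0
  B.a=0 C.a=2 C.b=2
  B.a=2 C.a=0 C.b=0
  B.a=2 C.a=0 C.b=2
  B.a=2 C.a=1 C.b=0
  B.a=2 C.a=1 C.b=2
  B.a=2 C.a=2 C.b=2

missing: B.a=0 C.a=1 C.b=2

outcome vector order: (B.a,C.a,C.b)
SC: 10 outcomes — {(0,0,0); (0,0,2); (0,1,0); (0,1,2); (0,2,2); (2,0,0); (2,0,2); (2,1,0); (2,1,2); (2,2,2)}
SC∖claimed = {(0,1,2)}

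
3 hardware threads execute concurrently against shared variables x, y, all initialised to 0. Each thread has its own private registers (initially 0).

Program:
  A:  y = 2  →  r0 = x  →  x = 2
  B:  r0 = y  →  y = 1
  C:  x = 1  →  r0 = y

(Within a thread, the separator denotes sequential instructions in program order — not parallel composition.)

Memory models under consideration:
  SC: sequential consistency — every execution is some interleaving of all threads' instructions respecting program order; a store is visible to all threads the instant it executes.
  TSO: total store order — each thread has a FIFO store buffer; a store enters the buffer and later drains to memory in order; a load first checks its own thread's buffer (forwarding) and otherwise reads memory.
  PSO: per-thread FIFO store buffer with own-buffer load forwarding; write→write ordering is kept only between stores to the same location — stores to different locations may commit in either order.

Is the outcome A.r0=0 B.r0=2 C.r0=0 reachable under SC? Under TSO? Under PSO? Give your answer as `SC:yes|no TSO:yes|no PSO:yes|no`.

SC:no TSO:yes PSO:yes

outcome vector order: (A.r0,B.r0,C.r0)
under SC → 001; 002; 021; 022; 100; 101; 102; 120; 121; 122
under TSO → 000; 001; 002; 020; 021; 022; 100; 101; 102; 120; 121; 122
under PSO → 000; 001; 002; 020; 021; 022; 100; 101; 102; 120; 121; 122
target 020 ∈ {TSO,PSO}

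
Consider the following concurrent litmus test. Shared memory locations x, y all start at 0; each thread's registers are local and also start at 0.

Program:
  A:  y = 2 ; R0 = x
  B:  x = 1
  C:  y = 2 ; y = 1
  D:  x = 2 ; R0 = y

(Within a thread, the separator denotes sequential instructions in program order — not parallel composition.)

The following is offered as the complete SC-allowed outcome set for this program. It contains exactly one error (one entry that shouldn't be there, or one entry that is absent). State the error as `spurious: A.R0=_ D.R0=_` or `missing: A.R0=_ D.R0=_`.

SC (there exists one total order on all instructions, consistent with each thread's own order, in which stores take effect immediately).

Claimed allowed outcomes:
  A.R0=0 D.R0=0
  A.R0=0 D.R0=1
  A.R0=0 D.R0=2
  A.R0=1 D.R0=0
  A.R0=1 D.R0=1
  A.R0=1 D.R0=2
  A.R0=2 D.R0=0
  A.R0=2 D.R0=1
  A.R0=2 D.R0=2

outcome vector order: (A.R0,D.R0)
[SC] allowed = {(0,1); (0,2); (1,0); (1,1); (1,2); (2,0); (2,1); (2,2)}
claimed∖SC = {(0,0)}

spurious: A.R0=0 D.R0=0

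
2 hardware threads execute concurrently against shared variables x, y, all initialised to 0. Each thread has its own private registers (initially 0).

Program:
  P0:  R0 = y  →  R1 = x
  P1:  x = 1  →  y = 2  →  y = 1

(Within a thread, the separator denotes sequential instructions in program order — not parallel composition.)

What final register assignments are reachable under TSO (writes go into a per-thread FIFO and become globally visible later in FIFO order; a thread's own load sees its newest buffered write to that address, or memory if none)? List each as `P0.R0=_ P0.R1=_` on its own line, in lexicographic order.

P0.R0=0 P0.R1=0
P0.R0=0 P0.R1=1
P0.R0=1 P0.R1=1
P0.R0=2 P0.R1=1

outcome vector order: (P0.R0,P0.R1)
|TSO outcomes| = 4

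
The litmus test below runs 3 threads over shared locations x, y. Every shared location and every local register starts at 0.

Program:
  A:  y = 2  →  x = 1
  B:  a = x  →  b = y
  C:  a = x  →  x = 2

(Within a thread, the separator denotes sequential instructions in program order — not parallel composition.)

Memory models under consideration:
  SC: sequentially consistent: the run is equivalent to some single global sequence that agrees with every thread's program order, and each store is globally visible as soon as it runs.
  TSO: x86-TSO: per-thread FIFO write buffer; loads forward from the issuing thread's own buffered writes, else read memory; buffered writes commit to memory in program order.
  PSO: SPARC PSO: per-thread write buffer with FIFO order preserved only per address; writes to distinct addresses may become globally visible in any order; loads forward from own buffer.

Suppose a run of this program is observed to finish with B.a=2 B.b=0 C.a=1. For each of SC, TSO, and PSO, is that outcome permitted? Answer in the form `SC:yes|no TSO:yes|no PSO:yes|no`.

SC:no TSO:no PSO:yes

outcome vector order: (B.a,B.b,C.a)
under SC → 000, 001, 020, 021, 120, 121, 200, 220, 221
under TSO → 000, 001, 020, 021, 120, 121, 200, 220, 221
under PSO → 000, 001, 020, 021, 100, 101, 120, 121, 200, 201, 220, 221
target 201 ∈ {PSO}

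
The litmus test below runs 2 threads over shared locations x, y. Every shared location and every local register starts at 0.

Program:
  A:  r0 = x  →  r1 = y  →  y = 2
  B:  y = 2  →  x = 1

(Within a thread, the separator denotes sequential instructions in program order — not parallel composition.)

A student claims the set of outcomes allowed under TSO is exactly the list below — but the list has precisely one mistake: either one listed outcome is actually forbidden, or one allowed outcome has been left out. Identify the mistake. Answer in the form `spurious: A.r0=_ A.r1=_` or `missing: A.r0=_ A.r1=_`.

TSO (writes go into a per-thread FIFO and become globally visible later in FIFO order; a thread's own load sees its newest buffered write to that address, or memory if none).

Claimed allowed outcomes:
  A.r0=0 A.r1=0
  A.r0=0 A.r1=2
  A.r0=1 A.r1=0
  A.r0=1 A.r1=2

spurious: A.r0=1 A.r1=0

outcome vector order: (A.r0,A.r1)
TSO (3): 00, 02, 12
claimed∖TSO = {10}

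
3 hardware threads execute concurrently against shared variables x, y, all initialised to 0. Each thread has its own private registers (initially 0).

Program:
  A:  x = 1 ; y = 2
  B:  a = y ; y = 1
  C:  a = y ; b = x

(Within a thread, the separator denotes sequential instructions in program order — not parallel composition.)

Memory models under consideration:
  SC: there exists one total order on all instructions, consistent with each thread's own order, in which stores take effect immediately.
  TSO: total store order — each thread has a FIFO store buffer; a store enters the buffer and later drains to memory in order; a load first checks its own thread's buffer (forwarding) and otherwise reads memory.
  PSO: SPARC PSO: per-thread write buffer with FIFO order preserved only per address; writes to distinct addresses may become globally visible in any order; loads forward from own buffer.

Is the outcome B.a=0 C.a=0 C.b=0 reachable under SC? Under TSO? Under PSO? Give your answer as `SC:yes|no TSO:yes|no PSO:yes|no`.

SC:yes TSO:yes PSO:yes

outcome vector order: (B.a,C.a,C.b)
under SC → (0,0,0); (0,0,1); (0,1,0); (0,1,1); (0,2,1); (2,0,0); (2,0,1); (2,1,1); (2,2,1)
under TSO → (0,0,0); (0,0,1); (0,1,0); (0,1,1); (0,2,1); (2,0,0); (2,0,1); (2,1,1); (2,2,1)
under PSO → (0,0,0); (0,0,1); (0,1,0); (0,1,1); (0,2,0); (0,2,1); (2,0,0); (2,0,1); (2,1,0); (2,1,1); (2,2,0); (2,2,1)
target (0,0,0) ∈ {SC,TSO,PSO}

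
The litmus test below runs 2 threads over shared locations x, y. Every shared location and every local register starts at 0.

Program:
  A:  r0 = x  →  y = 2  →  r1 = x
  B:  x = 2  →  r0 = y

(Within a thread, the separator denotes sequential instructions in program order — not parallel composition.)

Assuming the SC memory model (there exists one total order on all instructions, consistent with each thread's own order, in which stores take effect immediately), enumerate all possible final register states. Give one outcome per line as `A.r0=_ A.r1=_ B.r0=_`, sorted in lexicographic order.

outcome vector order: (A.r0,A.r1,B.r0)
|SC outcomes| = 5

A.r0=0 A.r1=0 B.r0=2
A.r0=0 A.r1=2 B.r0=0
A.r0=0 A.r1=2 B.r0=2
A.r0=2 A.r1=2 B.r0=0
A.r0=2 A.r1=2 B.r0=2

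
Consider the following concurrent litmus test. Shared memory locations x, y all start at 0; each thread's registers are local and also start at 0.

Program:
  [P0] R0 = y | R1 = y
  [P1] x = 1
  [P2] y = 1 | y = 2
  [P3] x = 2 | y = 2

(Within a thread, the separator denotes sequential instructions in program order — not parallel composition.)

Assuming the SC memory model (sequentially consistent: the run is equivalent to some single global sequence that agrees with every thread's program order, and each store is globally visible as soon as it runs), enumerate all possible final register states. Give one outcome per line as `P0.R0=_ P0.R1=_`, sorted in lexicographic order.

outcome vector order: (P0.R0,P0.R1)
|SC outcomes| = 7

P0.R0=0 P0.R1=0
P0.R0=0 P0.R1=1
P0.R0=0 P0.R1=2
P0.R0=1 P0.R1=1
P0.R0=1 P0.R1=2
P0.R0=2 P0.R1=1
P0.R0=2 P0.R1=2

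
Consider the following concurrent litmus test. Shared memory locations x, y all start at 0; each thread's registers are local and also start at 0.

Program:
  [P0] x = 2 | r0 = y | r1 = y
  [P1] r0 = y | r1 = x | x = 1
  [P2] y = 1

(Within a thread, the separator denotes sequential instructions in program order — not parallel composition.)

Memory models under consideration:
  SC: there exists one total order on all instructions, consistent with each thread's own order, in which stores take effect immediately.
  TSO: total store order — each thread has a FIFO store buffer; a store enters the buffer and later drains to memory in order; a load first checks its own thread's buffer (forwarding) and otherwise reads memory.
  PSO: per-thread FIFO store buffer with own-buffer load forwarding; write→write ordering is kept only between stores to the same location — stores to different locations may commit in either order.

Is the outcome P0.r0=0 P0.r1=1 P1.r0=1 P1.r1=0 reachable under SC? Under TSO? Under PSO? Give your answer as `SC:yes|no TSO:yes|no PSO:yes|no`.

SC:no TSO:yes PSO:yes

outcome vector order: (P0.r0,P0.r1,P1.r0,P1.r1)
under SC → <0 0 0 0>, <0 0 0 2>, <0 0 1 2>, <0 1 0 0>, <0 1 0 2>, <0 1 1 2>, <1 1 0 0>, <1 1 0 2>, <1 1 1 0>, <1 1 1 2>
under TSO → <0 0 0 0>, <0 0 0 2>, <0 0 1 0>, <0 0 1 2>, <0 1 0 0>, <0 1 0 2>, <0 1 1 0>, <0 1 1 2>, <1 1 0 0>, <1 1 0 2>, <1 1 1 0>, <1 1 1 2>
under PSO → <0 0 0 0>, <0 0 0 2>, <0 0 1 0>, <0 0 1 2>, <0 1 0 0>, <0 1 0 2>, <0 1 1 0>, <0 1 1 2>, <1 1 0 0>, <1 1 0 2>, <1 1 1 0>, <1 1 1 2>
target <0 1 1 0> ∈ {TSO,PSO}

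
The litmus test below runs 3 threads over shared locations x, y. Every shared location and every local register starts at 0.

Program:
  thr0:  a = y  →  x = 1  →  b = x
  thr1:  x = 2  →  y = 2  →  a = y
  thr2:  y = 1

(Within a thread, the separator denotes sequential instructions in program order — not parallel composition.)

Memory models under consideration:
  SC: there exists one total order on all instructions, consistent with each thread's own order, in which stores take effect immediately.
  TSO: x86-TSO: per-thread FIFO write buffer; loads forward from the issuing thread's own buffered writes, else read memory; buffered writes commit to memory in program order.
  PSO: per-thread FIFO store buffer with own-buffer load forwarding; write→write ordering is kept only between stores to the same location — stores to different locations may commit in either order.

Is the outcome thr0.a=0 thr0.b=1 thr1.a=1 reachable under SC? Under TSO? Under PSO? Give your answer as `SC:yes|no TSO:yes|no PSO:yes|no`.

SC:yes TSO:yes PSO:yes

outcome vector order: (thr0.a,thr0.b,thr1.a)
SC: 9 outcomes — {0/1/1, 0/1/2, 0/2/1, 0/2/2, 1/1/1, 1/1/2, 1/2/2, 2/1/1, 2/1/2}
TSO: 9 outcomes — {0/1/1, 0/1/2, 0/2/1, 0/2/2, 1/1/1, 1/1/2, 1/2/2, 2/1/1, 2/1/2}
PSO: 12 outcomes — {0/1/1, 0/1/2, 0/2/1, 0/2/2, 1/1/1, 1/1/2, 1/2/1, 1/2/2, 2/1/1, 2/1/2, 2/2/1, 2/2/2}
target 0/1/1 ∈ {SC,TSO,PSO}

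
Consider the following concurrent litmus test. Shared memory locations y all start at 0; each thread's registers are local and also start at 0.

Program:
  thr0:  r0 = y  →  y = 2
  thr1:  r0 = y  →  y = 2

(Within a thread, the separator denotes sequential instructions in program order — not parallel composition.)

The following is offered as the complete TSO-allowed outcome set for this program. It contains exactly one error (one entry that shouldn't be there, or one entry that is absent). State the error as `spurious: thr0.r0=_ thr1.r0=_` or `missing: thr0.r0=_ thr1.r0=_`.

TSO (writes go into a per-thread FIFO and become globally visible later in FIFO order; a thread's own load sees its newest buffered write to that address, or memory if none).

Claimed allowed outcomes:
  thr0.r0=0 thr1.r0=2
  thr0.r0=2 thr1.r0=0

missing: thr0.r0=0 thr1.r0=0

outcome vector order: (thr0.r0,thr1.r0)
TSO: 3 outcomes — {<0 0>, <0 2>, <2 0>}
TSO∖claimed = {<0 0>}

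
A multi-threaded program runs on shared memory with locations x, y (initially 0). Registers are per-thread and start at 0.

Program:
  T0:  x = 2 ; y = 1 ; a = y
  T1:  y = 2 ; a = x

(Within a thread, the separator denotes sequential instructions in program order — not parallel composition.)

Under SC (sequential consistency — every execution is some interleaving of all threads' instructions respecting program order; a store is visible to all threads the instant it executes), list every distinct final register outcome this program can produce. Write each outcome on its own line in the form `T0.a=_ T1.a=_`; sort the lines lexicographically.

T0.a=1 T1.a=0
T0.a=1 T1.a=2
T0.a=2 T1.a=2

outcome vector order: (T0.a,T1.a)
|SC outcomes| = 3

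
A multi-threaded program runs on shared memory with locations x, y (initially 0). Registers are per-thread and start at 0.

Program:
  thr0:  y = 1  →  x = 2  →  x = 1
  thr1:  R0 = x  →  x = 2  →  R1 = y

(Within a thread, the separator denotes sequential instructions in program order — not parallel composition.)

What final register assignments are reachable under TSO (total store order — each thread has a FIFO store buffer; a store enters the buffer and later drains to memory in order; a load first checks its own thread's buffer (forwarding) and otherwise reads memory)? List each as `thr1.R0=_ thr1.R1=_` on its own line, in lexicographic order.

thr1.R0=0 thr1.R1=0
thr1.R0=0 thr1.R1=1
thr1.R0=1 thr1.R1=1
thr1.R0=2 thr1.R1=1

outcome vector order: (thr1.R0,thr1.R1)
|TSO outcomes| = 4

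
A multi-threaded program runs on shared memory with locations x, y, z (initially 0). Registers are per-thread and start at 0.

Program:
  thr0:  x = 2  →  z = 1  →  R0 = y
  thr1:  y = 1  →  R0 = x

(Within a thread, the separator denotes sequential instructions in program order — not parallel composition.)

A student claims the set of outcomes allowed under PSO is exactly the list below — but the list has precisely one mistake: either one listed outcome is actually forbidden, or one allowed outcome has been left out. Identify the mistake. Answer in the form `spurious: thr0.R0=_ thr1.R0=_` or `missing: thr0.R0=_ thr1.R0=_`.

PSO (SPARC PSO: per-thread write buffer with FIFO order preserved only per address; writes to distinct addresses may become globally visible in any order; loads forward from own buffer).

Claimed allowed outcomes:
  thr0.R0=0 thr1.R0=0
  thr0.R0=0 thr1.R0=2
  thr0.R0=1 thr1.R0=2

outcome vector order: (thr0.R0,thr1.R0)
[PSO] allowed = {00; 02; 10; 12}
PSO∖claimed = {10}

missing: thr0.R0=1 thr1.R0=0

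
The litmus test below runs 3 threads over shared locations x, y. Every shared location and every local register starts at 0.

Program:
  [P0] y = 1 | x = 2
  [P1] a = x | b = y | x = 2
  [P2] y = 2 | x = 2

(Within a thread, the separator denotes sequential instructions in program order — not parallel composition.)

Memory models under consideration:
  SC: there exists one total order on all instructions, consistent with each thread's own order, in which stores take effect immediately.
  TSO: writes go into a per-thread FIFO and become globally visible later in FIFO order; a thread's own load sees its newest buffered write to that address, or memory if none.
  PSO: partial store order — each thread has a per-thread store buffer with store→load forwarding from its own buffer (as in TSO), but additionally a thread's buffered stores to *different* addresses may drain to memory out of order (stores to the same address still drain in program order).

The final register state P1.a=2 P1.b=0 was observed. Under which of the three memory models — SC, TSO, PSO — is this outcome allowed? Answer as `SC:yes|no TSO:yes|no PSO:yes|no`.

SC:no TSO:no PSO:yes

outcome vector order: (P1.a,P1.b)
SC (5): (0,0) (0,1) (0,2) (2,1) (2,2)
TSO (5): (0,0) (0,1) (0,2) (2,1) (2,2)
PSO (6): (0,0) (0,1) (0,2) (2,0) (2,1) (2,2)
target (2,0) ∈ {PSO}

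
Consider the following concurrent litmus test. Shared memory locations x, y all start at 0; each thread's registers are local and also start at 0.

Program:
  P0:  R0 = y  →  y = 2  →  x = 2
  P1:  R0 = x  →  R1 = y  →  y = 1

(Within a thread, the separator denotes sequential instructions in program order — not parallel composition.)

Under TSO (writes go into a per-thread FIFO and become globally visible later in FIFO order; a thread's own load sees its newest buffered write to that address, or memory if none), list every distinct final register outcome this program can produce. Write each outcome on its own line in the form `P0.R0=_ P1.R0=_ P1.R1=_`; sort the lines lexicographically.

outcome vector order: (P0.R0,P1.R0,P1.R1)
|TSO outcomes| = 4

P0.R0=0 P1.R0=0 P1.R1=0
P0.R0=0 P1.R0=0 P1.R1=2
P0.R0=0 P1.R0=2 P1.R1=2
P0.R0=1 P1.R0=0 P1.R1=0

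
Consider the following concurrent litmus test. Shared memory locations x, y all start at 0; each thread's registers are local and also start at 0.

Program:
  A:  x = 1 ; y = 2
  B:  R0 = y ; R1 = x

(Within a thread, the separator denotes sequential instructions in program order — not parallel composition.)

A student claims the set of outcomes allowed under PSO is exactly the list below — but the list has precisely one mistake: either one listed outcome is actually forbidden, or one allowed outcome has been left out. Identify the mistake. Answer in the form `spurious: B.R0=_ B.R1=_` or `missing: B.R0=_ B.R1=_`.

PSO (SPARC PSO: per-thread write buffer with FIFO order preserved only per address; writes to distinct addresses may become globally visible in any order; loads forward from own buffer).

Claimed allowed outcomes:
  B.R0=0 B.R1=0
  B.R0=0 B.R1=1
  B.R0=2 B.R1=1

outcome vector order: (B.R0,B.R1)
under PSO → 00 01 20 21
PSO∖claimed = {20}

missing: B.R0=2 B.R1=0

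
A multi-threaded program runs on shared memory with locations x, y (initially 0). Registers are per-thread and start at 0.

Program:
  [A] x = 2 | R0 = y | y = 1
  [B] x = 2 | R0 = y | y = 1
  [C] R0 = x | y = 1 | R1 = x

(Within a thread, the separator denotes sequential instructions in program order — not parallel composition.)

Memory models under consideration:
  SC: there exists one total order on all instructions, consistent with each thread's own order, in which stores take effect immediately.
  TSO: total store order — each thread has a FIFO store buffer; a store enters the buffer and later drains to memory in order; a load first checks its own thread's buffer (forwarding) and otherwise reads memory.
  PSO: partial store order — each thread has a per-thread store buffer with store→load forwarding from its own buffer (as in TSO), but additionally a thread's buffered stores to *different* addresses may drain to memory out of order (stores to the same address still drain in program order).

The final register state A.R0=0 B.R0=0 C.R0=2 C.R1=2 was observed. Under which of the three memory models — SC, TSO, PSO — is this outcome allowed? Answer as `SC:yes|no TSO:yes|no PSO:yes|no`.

outcome vector order: (A.R0,B.R0,C.R0,C.R1)
SC: 9 outcomes — {<0 0 0 2>; <0 0 2 2>; <0 1 0 2>; <0 1 2 2>; <1 0 0 2>; <1 0 2 2>; <1 1 0 0>; <1 1 0 2>; <1 1 2 2>}
TSO: 12 outcomes — {<0 0 0 0>; <0 0 0 2>; <0 0 2 2>; <0 1 0 0>; <0 1 0 2>; <0 1 2 2>; <1 0 0 0>; <1 0 0 2>; <1 0 2 2>; <1 1 0 0>; <1 1 0 2>; <1 1 2 2>}
PSO: 12 outcomes — {<0 0 0 0>; <0 0 0 2>; <0 0 2 2>; <0 1 0 0>; <0 1 0 2>; <0 1 2 2>; <1 0 0 0>; <1 0 0 2>; <1 0 2 2>; <1 1 0 0>; <1 1 0 2>; <1 1 2 2>}
target <0 0 2 2> ∈ {SC,TSO,PSO}

SC:yes TSO:yes PSO:yes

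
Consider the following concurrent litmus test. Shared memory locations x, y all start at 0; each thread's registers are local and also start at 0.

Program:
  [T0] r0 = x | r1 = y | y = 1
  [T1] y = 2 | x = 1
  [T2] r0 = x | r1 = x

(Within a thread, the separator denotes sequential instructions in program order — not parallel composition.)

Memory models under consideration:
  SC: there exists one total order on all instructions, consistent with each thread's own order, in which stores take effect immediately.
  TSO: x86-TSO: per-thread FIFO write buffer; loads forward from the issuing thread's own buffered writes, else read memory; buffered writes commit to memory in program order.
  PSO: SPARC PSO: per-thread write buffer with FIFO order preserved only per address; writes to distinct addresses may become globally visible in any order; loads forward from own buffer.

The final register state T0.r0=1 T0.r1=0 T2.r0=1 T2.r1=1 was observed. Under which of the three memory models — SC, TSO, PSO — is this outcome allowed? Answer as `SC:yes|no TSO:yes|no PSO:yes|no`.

outcome vector order: (T0.r0,T0.r1,T2.r0,T2.r1)
under SC → 0000 0001 0011 0200 0201 0211 1200 1201 1211
under TSO → 0000 0001 0011 0200 0201 0211 1200 1201 1211
under PSO → 0000 0001 0011 0200 0201 0211 1000 1001 1011 1200 1201 1211
target 1011 ∈ {PSO}

SC:no TSO:no PSO:yes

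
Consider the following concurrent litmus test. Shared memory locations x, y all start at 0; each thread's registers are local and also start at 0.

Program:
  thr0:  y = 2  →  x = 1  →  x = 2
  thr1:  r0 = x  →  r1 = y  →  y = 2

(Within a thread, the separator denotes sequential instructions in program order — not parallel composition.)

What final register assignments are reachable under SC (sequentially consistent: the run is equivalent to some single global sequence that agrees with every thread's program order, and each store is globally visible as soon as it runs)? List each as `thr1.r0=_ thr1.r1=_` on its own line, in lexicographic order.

outcome vector order: (thr1.r0,thr1.r1)
|SC outcomes| = 4

thr1.r0=0 thr1.r1=0
thr1.r0=0 thr1.r1=2
thr1.r0=1 thr1.r1=2
thr1.r0=2 thr1.r1=2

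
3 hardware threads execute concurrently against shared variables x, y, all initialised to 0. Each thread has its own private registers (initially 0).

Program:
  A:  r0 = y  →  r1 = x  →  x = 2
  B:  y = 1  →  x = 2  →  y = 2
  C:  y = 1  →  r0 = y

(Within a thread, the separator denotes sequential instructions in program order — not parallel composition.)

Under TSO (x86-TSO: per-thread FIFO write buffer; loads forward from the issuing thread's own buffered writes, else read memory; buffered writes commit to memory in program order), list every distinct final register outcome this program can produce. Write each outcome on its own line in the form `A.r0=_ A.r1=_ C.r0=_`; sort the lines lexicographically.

A.r0=0 A.r1=0 C.r0=1
A.r0=0 A.r1=0 C.r0=2
A.r0=0 A.r1=2 C.r0=1
A.r0=0 A.r1=2 C.r0=2
A.r0=1 A.r1=0 C.r0=1
A.r0=1 A.r1=0 C.r0=2
A.r0=1 A.r1=2 C.r0=1
A.r0=1 A.r1=2 C.r0=2
A.r0=2 A.r1=2 C.r0=1
A.r0=2 A.r1=2 C.r0=2

outcome vector order: (A.r0,A.r1,C.r0)
|TSO outcomes| = 10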